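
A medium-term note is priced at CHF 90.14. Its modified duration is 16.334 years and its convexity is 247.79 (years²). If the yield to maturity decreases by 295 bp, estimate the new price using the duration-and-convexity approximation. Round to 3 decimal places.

CHF 143.293

Duration effect: -D_mod·Δy = -16.334 × (-0.0295) = +0.481853
Convexity effect: ½·C·(Δy)² = 0.5 × 247.79 × (-0.0295)² = +0.10781962375
ΔP/P ≈ +0.481853 + 0.10781962375 = +0.58967262375
New price ≈ 90.14 × (1 + 0.58967262375) = 143.293090304825.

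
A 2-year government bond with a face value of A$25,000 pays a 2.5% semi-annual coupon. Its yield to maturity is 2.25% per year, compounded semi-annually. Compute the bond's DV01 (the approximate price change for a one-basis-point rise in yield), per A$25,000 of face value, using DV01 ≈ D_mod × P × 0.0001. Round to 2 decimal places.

Periodic yield y = 0.01125.
  t   CF        PV=CF/(1+0.01125)^t    t·PV
  1       312.50       309.0235       309.0235
  2       312.50       305.5856       611.1713
  3       312.50       302.1861       906.5582
  4    25,312.50    24,204.7668    96,819.0670
  Σ                 25,121.5619    98,645.8200
P = 25,121.5619; D_Mac = 3.92674 half-year periods = 1.96337 yrs; D_mod = 1.94153 yrs.
DV01 ≈ 1.94153 × 25,121.5619 × 0.0001 = 4.877420.

A$4.88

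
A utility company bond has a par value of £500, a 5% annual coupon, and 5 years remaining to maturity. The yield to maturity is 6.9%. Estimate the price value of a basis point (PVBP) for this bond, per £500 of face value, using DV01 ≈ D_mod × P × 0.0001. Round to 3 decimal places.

Periodic yield y = 0.069.
  t   CF        PV=CF/(1+0.069)^t    t·PV
  1        25.00        23.3863        23.3863
  2        25.00        21.8768        43.7537
  3        25.00        20.4648        61.3943
  4        25.00        19.1438        76.5754
  5       525.00       376.0718     1,880.3590
  Σ                    460.9436     2,085.4688
P = 460.9436; D_Mac = 4.52435 yrs; D_mod = 4.23232 yrs.
DV01 ≈ 4.23232 × 460.9436 × 0.0001 = 0.195086.

£0.195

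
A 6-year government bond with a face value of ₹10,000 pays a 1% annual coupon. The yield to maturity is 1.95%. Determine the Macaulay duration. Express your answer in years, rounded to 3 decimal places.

5.848 years

Periodic yield y = 0.0195. Discount each cash flow and weight by its year:
  t   CF        PV=CF/(1+0.0195)^t    t·PV
  1       100.00        98.0873        98.0873
  2       100.00        96.2112       192.4224
  3       100.00        94.3709       283.1128
  4       100.00        92.5659       370.2636
  5       100.00        90.7954       453.9770
  6    10,100.00     8,994.9342    53,969.6055
  Σ                  9,466.9650    55,367.4686
Price P = Σ PV = 9,466.9650.
Macaulay duration = Σ(t·PV) / P = 55,367.4686 / 9,466.9650 = 5.84849 years.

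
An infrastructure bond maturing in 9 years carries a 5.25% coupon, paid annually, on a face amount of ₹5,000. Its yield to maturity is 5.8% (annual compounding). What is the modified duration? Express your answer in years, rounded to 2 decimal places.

Periodic yield y = 0.058. First find Macaulay duration:
  t   CF        PV=CF/(1+0.058)^t    t·PV
  1       262.50       248.1096       248.1096
  2       262.50       234.5082       469.0163
  3       262.50       221.6523       664.9570
  4       262.50       209.5013       838.0050
  5       262.50       198.0163       990.0816
  6       262.50       187.1610     1,122.9659
  7       262.50       176.9007     1,238.3051
  8       262.50       167.2030     1,337.6237
  9     5,262.50     3,168.2621    28,514.3587
  Σ                  4,811.3145    35,423.4230
P = 4,811.3145; Macaulay duration = 35,423.4230 / 4,811.3145 = 7.36252 years.
Modified duration = D_Mac / (1 + y) = 7.36252 / 1.058 = 6.95891 years.

6.96 years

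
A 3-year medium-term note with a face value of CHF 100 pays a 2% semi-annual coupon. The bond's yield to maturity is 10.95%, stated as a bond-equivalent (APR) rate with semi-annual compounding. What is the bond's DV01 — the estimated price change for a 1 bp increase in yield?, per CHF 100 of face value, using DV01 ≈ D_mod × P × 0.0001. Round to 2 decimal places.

CHF 0.02

Periodic yield y = 0.05475.
  t   CF        PV=CF/(1+0.05475)^t    t·PV
  1         1.00         0.9481         0.9481
  2         1.00         0.8989         1.7978
  3         1.00         0.8522         2.5567
  4         1.00         0.8080         3.2319
  5         1.00         0.7660         3.8302
  6       101.00        73.3541       440.1244
  Σ                     77.6273       452.4890
P = 77.6273; D_Mac = 5.82900 half-year periods = 2.91450 yrs; D_mod = 2.76321 yrs.
DV01 ≈ 2.76321 × 77.6273 × 0.0001 = 0.021450.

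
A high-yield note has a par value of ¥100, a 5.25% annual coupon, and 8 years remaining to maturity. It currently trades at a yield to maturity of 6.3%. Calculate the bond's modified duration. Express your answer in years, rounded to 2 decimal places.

6.29 years

Periodic yield y = 0.063. First find Macaulay duration:
  t   CF        PV=CF/(1+0.063)^t    t·PV
  1         5.25         4.9389         4.9389
  2         5.25         4.6461         9.2923
  3         5.25         4.3708        13.1124
  4         5.25         4.1117        16.4470
  5         5.25         3.8681        19.3403
  6         5.25         3.6388        21.8329
  7         5.25         3.4232        23.9621
  8       105.25        64.5589       516.4710
  Σ                     93.5564       625.3968
P = 93.5564; Macaulay duration = 625.3968 / 93.5564 = 6.68470 years.
Modified duration = D_Mac / (1 + y) = 6.68470 / 1.063 = 6.28852 years.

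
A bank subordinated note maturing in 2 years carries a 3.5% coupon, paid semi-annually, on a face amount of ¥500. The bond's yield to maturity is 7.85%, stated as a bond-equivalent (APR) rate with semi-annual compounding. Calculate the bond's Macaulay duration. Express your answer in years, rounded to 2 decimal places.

Periodic yield y = 0.03925. Discount each cash flow and weight by its period:
  t   CF        PV=CF/(1+0.03925)^t    t·PV
  1         8.75         8.4195         8.4195
  2         8.75         8.1015        16.2031
  3         8.75         7.7956        23.3867
  4       508.75       436.1384     1,744.5535
  Σ                    460.4550     1,792.5628
Price P = Σ PV = 460.4550.
Macaulay duration = Σ(t·PV) / P = 1,792.5628 / 460.4550 = 3.89302 half-year periods.
In years: 3.89302 / 2 = 1.94651 years.

1.95 years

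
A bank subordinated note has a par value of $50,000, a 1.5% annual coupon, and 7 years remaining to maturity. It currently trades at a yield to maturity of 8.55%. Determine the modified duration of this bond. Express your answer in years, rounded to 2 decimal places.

6.08 years

Periodic yield y = 0.0855. First find Macaulay duration:
  t   CF        PV=CF/(1+0.0855)^t    t·PV
  1       750.00       690.9258       690.9258
  2       750.00       636.5047     1,273.0094
  3       750.00       586.3701     1,759.1102
  4       750.00       540.1843     2,160.7372
  5       750.00       497.6364     2,488.1819
  6       750.00       458.4398     2,750.6387
  7    50,750.00    28,577.6986   200,043.8904
  Σ                 31,987.7597   211,166.4936
P = 31,987.7597; Macaulay duration = 211,166.4936 / 31,987.7597 = 6.60148 years.
Modified duration = D_Mac / (1 + y) = 6.60148 / 1.0855 = 6.08151 years.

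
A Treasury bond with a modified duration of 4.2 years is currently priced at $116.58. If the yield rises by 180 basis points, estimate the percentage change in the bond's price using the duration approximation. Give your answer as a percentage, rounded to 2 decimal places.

-7.56%

Duration approximation: ΔP/P ≈ -D_mod · Δy = -4.2 × (+0.018) = -0.075600.
As a percentage: -7.5600%.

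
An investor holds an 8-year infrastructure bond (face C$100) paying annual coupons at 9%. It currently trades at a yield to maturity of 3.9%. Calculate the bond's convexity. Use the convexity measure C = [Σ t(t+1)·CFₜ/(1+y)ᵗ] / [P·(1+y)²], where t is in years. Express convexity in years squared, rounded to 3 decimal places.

48.259

With y = 0.039:
  t   CF        PV=CF/(1+0.039)^t    t·PV        t(t+1)·PV
  1         9.00         8.6622         8.6622          17.3244
  2         9.00         8.3370        16.6741          50.0222
  3         9.00         8.0241        24.0723          96.2891
  4         9.00         7.7229        30.8916         154.4580
  5         9.00         7.4330        37.1651         222.9903
  6         9.00         7.1540        42.9240         300.4682
  7         9.00         6.8855        48.1983         385.5864
  8       109.00        80.2605       642.0844       5,778.7594
  Σ                    134.4792       850.6719       7,005.8979
P = 134.4792.
Convexity = Σ t(t+1)·PV / [P·(1+y)²] = 7,005.8979 / (134.4792 × 1.079521) = 48.25891.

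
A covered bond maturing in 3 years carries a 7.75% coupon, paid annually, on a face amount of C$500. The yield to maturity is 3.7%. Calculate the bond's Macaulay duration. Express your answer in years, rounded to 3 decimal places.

2.801 years

Periodic yield y = 0.037. Discount each cash flow and weight by its year:
  t   CF        PV=CF/(1+0.037)^t    t·PV
  1        38.75        37.3674        37.3674
  2        38.75        36.0341        72.0683
  3       538.75       483.1155     1,449.3466
  Σ                    556.5171     1,558.7823
Price P = Σ PV = 556.5171.
Macaulay duration = Σ(t·PV) / P = 1,558.7823 / 556.5171 = 2.80096 years.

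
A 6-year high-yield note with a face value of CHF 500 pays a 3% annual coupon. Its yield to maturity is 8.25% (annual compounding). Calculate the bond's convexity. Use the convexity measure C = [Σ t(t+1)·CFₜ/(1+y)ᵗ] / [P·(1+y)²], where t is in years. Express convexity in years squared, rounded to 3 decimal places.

31.950

With y = 0.0825:
  t   CF        PV=CF/(1+0.0825)^t    t·PV        t(t+1)·PV
  1        15.00        13.8568        13.8568          27.7136
  2        15.00        12.8008        25.6015          76.8045
  3        15.00        11.8252        35.4755         141.9021
  4        15.00        10.9239        43.6958         218.4790
  5        15.00        10.0914        50.4570         302.7422
  6       515.00       320.0662     1,920.3971      13,442.7799
  Σ                    379.5643     2,089.4838      14,210.4213
P = 379.5643.
Convexity = Σ t(t+1)·PV / [P·(1+y)²] = 14,210.4213 / (379.5643 × 1.171806) = 31.94963.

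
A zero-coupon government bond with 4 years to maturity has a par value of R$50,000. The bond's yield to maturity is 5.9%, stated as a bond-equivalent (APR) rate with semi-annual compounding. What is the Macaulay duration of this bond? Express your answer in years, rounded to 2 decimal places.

A zero-coupon bond has a single cash flow at maturity, so its Macaulay duration equals its maturity: 4 years.
(Equivalently: 8 semi-annual periods ÷ 2 = 4 years.)

4.00 years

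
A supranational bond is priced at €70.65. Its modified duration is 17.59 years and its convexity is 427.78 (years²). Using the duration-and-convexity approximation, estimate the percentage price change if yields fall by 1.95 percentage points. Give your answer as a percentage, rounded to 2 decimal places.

+42.43%

Duration effect: -D_mod·Δy = -17.59 × (-0.0195) = +0.343005
Convexity effect: ½·C·(Δy)² = 0.5 × 427.78 × (-0.0195)² = +0.0813316725
ΔP/P ≈ +0.343005 + 0.0813316725 = +0.4243366725
= +42.43366725%.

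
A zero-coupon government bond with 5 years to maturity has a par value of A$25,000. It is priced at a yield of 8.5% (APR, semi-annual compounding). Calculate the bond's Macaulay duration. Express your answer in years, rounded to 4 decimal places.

A zero-coupon bond has a single cash flow at maturity, so its Macaulay duration equals its maturity: 5 years.
(Equivalently: 10 semi-annual periods ÷ 2 = 5 years.)

5.0000 years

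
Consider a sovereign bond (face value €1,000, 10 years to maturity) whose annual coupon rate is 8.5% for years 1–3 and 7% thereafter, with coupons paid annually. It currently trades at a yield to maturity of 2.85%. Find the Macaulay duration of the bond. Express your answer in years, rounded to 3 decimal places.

Periodic yield y = 0.0285. Discount each cash flow and weight by its year:
  t   CF        PV=CF/(1+0.0285)^t    t·PV
  1        85.00        82.6446        82.6446
  2        85.00        80.3545       160.7090
  3        85.00        78.1279       234.3836
  4        70.00        62.5577       250.2308
  5        70.00        60.8242       304.1211
  6        70.00        59.1388       354.8326
  7        70.00        57.5000       402.5001
  8        70.00        55.9067       447.2534
  9        70.00        54.3575       489.2174
  10    1,070.00       807.8688     8,078.6877
  Σ                  1,399.2807    10,804.5804
Price P = Σ PV = 1,399.2807.
Macaulay duration = Σ(t·PV) / P = 10,804.5804 / 1,399.2807 = 7.72152 years.

7.722 years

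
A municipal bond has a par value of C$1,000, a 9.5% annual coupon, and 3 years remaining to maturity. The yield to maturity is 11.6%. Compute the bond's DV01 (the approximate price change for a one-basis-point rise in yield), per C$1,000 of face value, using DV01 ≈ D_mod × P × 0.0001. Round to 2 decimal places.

C$0.23

Periodic yield y = 0.116.
  t   CF        PV=CF/(1+0.116)^t    t·PV
  1        95.00        85.1254        85.1254
  2        95.00        76.2773       152.5546
  3     1,095.00       787.8101     2,363.4303
  Σ                    949.2128     2,601.1103
P = 949.2128; D_Mac = 2.74028 yrs; D_mod = 2.45545 yrs.
DV01 ≈ 2.45545 × 949.2128 × 0.0001 = 0.233074.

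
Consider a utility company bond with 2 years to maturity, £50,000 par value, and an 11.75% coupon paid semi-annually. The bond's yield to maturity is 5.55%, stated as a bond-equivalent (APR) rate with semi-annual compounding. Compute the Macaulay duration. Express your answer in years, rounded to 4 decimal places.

1.8491 years

Periodic yield y = 0.02775. Discount each cash flow and weight by its period:
  t   CF        PV=CF/(1+0.02775)^t    t·PV
  1     2,937.50     2,858.1854     2,858.1854
  2     2,937.50     2,781.0123     5,562.0245
  3     2,937.50     2,705.9229     8,117.7687
  4    52,937.50    47,447.5165   189,790.0662
  Σ                 55,792.6371   206,328.0448
Price P = Σ PV = 55,792.6371.
Macaulay duration = Σ(t·PV) / P = 206,328.0448 / 55,792.6371 = 3.69812 half-year periods.
In years: 3.69812 / 2 = 1.84906 years.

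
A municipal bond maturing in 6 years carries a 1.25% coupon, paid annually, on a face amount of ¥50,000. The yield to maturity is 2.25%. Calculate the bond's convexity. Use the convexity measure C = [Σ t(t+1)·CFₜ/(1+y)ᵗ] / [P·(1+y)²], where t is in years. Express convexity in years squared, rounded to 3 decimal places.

With y = 0.0225:
  t   CF        PV=CF/(1+0.0225)^t    t·PV        t(t+1)·PV
  1       625.00       611.2469       611.2469       1,222.4939
  2       625.00       597.7965     1,195.5930       3,586.7791
  3       625.00       584.6421     1,753.9262       7,015.7049
  4       625.00       571.7771     2,287.1084      11,435.5418
  5       625.00       559.1952     2,795.9760      16,775.8560
  6    50,625.00    44,298.1038   265,788.6226   1,860,520.3583
  Σ                 47,222.7616   274,432.4732   1,900,556.7340
P = 47,222.7616.
Convexity = Σ t(t+1)·PV / [P·(1+y)²] = 1,900,556.7340 / (47,222.7616 × 1.045506) = 38.49487.

38.495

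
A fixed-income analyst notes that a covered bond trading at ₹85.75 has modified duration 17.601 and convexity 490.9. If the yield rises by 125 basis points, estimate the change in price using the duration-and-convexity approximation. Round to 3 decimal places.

-₹15.577

Duration effect: -D_mod·Δy = -17.601 × (+0.0125) = -0.2200125
Convexity effect: ½·C·(Δy)² = 0.5 × 490.9 × (0.0125)² = +0.0383515625
ΔP/P ≈ -0.2200125 + 0.0383515625 = -0.1816609375
ΔP ≈ 85.75 × (-0.1816609375) = -15.577425390625.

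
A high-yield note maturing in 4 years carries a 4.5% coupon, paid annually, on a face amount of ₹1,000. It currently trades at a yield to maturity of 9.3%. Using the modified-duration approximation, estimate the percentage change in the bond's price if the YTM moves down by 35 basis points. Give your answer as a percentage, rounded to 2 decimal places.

+1.19%

Periodic yield y = 0.093. Modified duration first:
  t   CF        PV=CF/(1+0.093)^t    t·PV
  1        45.00        41.1711        41.1711
  2        45.00        37.6680        75.3359
  3        45.00        34.4629       103.3887
  4     1,045.00       732.2100     2,928.8399
  Σ                    845.5120     3,148.7357
P = 845.5120; D_Mac = 3.72406 yrs; D_mod = 3.72406/(1+0.093) = 3.40719 yrs.
ΔP/P ≈ -D_mod · Δy = -3.40719 × (-0.0035) = +0.011925 = +1.1925%.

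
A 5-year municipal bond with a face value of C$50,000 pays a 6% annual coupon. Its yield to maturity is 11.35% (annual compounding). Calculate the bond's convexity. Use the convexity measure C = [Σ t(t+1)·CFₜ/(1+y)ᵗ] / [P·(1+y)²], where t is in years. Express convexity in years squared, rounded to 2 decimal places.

With y = 0.1135:
  t   CF        PV=CF/(1+0.1135)^t    t·PV        t(t+1)·PV
  1     3,000.00     2,694.2075     2,694.2075       5,388.4149
  2     3,000.00     2,419.5846     4,839.1692      14,517.5076
  3     3,000.00     2,172.9543     6,518.8629      26,075.4515
  4     3,000.00     1,951.4632     7,805.8529      39,029.2643
  5    53,000.00    30,961.6975   154,808.4873     928,850.9240
  Σ                 40,199.9070   176,666.5797   1,013,861.5623
P = 40,199.9070.
Convexity = Σ t(t+1)·PV / [P·(1+y)²] = 1,013,861.5623 / (40,199.9070 × 1.239882) = 20.34104.

20.34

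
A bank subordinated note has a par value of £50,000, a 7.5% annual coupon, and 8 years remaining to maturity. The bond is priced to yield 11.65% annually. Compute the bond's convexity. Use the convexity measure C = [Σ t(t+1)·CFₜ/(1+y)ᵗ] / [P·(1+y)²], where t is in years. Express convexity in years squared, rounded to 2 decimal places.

With y = 0.1165:
  t   CF        PV=CF/(1+0.1165)^t    t·PV        t(t+1)·PV
  1     3,750.00     3,358.7103     3,358.7103       6,717.4205
  2     3,750.00     3,008.2492     6,016.4984      18,049.4953
  3     3,750.00     2,694.3567     8,083.0700      32,332.2800
  4     3,750.00     2,413.2169     9,652.8676      48,264.3380
  5     3,750.00     2,161.4124    10,807.0618      64,842.3708
  6     3,750.00     1,935.8821    11,615.2926      81,307.0480
  7     3,750.00     1,733.8845    12,137.1918      97,097.5346
  8    53,750.00    22,259.1538   178,073.2300   1,602,659.0702
  Σ                 39,564.8658   239,743.9225   1,951,269.5575
P = 39,564.8658.
Convexity = Σ t(t+1)·PV / [P·(1+y)²] = 1,951,269.5575 / (39,564.8658 × 1.246572) = 39.56308.

39.56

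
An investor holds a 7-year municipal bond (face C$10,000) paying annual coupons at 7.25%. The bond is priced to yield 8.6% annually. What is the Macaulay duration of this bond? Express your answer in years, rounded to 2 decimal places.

5.68 years

Periodic yield y = 0.086. Discount each cash flow and weight by its year:
  t   CF        PV=CF/(1+0.086)^t    t·PV
  1       725.00       667.5875       667.5875
  2       725.00       614.7214     1,229.4429
  3       725.00       566.0418     1,698.1255
  4       725.00       521.2172     2,084.8686
  5       725.00       479.9421     2,399.7107
  6       725.00       441.9357     2,651.6140
  7    10,725.00     6,019.8896    42,139.2269
  Σ                  9,311.3353    52,870.5761
Price P = Σ PV = 9,311.3353.
Macaulay duration = Σ(t·PV) / P = 52,870.5761 / 9,311.3353 = 5.67809 years.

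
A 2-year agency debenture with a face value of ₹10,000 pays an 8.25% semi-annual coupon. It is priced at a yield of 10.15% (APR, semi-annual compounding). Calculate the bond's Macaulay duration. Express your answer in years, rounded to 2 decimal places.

Periodic yield y = 0.05075. Discount each cash flow and weight by its period:
  t   CF        PV=CF/(1+0.05075)^t    t·PV
  1       412.50       392.5767       392.5767
  2       412.50       373.6157       747.2315
  3       412.50       355.5705     1,066.7116
  4    10,412.50     8,541.9578    34,167.8311
  Σ                  9,663.7208    36,374.3508
Price P = Σ PV = 9,663.7208.
Macaulay duration = Σ(t·PV) / P = 36,374.3508 / 9,663.7208 = 3.76401 half-year periods.
In years: 3.76401 / 2 = 1.88201 years.

1.88 years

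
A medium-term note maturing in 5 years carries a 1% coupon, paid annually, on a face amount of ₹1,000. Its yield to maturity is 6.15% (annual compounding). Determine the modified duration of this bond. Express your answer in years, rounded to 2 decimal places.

4.60 years

Periodic yield y = 0.0615. First find Macaulay duration:
  t   CF        PV=CF/(1+0.0615)^t    t·PV
  1        10.00         9.4206         9.4206
  2        10.00         8.8748        17.7497
  3        10.00         8.3606        25.0819
  4        10.00         7.8763        31.5050
  5     1,010.00       749.4133     3,747.0664
  Σ                    783.9456     3,830.8236
P = 783.9456; Macaulay duration = 3,830.8236 / 783.9456 = 4.88659 years.
Modified duration = D_Mac / (1 + y) = 4.88659 / 1.0615 = 4.60348 years.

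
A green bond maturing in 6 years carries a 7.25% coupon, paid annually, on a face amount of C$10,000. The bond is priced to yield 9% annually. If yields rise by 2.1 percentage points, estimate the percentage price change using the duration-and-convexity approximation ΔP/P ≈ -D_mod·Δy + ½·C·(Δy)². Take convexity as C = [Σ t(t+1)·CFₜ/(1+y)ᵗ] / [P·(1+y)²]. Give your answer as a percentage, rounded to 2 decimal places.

With y = 0.09:
  t   CF        PV=CF/(1+0.09)^t    t·PV        t(t+1)·PV
  1       725.00       665.1376       665.1376       1,330.2752
  2       725.00       610.2180     1,220.4360       3,661.3080
  3       725.00       559.8330     1,679.4991       6,717.9963
  4       725.00       513.6083     2,054.4331      10,272.1656
  5       725.00       471.2003     2,356.0013      14,136.0077
  6    10,725.00     6,394.9671    38,369.8025     268,588.6174
  Σ                  9,214.9642    46,345.3095     304,706.3701
P = 9,214.9642; D_Mac = 5.02935 yrs; D_mod = 4.61409 yrs; C = 27.83139.
Duration effect: -4.61409 × (+0.021) = -0.096896
Convexity effect: 0.5 × 27.83139 × (0.021)² = +0.0061368
ΔP/P ≈ -0.096896 + 0.0061368 = -0.090759 = -9.0759%.

-9.08%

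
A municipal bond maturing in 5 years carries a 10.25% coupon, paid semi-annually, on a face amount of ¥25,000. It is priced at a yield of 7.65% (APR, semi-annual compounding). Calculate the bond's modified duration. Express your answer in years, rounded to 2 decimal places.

Periodic yield y = 0.03825. First find Macaulay duration:
  t   CF        PV=CF/(1+0.03825)^t    t·PV
  1     1,281.25     1,234.0477     1,234.0477
  2     1,281.25     1,188.5843     2,377.1687
  3     1,281.25     1,144.7959     3,434.3877
  4     1,281.25     1,102.6206     4,410.4826
  5     1,281.25     1,061.9992     5,309.9959
  6     1,281.25     1,022.8742     6,137.2454
  7     1,281.25       985.1907     6,896.3348
  8     1,281.25       948.8954     7,591.1635
  9     1,281.25       913.9373     8,225.4360
  10   26,281.25    18,056.2109   180,562.1094
  Σ                 27,659.1563   226,178.3716
P = 27,659.1563; Macaulay duration = 226,178.3716 / 27,659.1563 = 8.17734 half-year periods = 4.08867 years.
Modified duration = D_Mac / (1 + y) = 4.08867 / 1.03825 = 3.93804 years.

3.94 years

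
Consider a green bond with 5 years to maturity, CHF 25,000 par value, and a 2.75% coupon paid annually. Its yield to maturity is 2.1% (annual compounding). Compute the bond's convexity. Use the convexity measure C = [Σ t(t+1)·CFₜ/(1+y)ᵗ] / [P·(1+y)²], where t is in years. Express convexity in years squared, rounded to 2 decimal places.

With y = 0.021:
  t   CF        PV=CF/(1+0.021)^t    t·PV        t(t+1)·PV
  1       687.50       673.3595       673.3595       1,346.7189
  2       687.50       659.5097     1,319.0195       3,957.0585
  3       687.50       645.9449     1,937.8347       7,751.3388
  4       687.50       632.6591     2,530.6363      12,653.1813
  5    25,687.50    23,152.2460   115,761.2301     694,567.3807
  Σ                 25,763.7192   122,222.0800     720,275.6783
P = 25,763.7192.
Convexity = Σ t(t+1)·PV / [P·(1+y)²] = 720,275.6783 / (25,763.7192 × 1.042441) = 26.81876.

26.82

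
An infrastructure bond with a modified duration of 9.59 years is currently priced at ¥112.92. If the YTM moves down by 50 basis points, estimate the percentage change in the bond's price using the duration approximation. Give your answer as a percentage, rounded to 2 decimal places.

Duration approximation: ΔP/P ≈ -D_mod · Δy = -9.59 × (-0.005) = +0.047950.
As a percentage: +4.7950%.

+4.80%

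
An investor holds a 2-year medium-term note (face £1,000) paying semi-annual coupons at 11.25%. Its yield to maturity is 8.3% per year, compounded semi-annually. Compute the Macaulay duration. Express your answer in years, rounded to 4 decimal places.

1.8502 years

Periodic yield y = 0.0415. Discount each cash flow and weight by its period:
  t   CF        PV=CF/(1+0.0415)^t    t·PV
  1        56.25        54.0086        54.0086
  2        56.25        51.8566       103.7132
  3        56.25        49.7903       149.3709
  4     1,056.25       897.6967     3,590.7868
  Σ                  1,053.3522     3,897.8795
Price P = Σ PV = 1,053.3522.
Macaulay duration = Σ(t·PV) / P = 3,897.8795 / 1,053.3522 = 3.70045 half-year periods.
In years: 3.70045 / 2 = 1.85023 years.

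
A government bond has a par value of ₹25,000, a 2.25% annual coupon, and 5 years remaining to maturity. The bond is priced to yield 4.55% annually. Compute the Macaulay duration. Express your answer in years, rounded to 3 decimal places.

4.771 years

Periodic yield y = 0.0455. Discount each cash flow and weight by its year:
  t   CF        PV=CF/(1+0.0455)^t    t·PV
  1       562.50       538.0201       538.0201
  2       562.50       514.6055     1,029.2111
  3       562.50       492.2100     1,476.6299
  4       562.50       470.7891     1,883.1563
  5    25,562.50    20,463.6519   102,318.2595
  Σ                 22,479.2766   107,245.2769
Price P = Σ PV = 22,479.2766.
Macaulay duration = Σ(t·PV) / P = 107,245.2769 / 22,479.2766 = 4.77085 years.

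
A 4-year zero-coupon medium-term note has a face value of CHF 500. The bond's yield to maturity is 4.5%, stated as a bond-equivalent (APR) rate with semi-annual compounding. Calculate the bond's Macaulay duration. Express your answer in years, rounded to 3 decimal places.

A zero-coupon bond has a single cash flow at maturity, so its Macaulay duration equals its maturity: 4 years.
(Equivalently: 8 semi-annual periods ÷ 2 = 4 years.)

4.000 years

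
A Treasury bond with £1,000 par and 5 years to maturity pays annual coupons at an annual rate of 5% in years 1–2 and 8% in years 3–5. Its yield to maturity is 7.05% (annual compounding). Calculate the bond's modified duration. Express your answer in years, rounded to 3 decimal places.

Periodic yield y = 0.0705. First find Macaulay duration:
  t   CF        PV=CF/(1+0.0705)^t    t·PV
  1        50.00        46.7071        46.7071
  2        50.00        43.6312        87.2623
  3        80.00        65.2124       195.6371
  4        80.00        60.9177       243.6707
  5     1,080.00       768.2285     3,841.1423
  Σ                    984.6968     4,414.4196
P = 984.6968; Macaulay duration = 4,414.4196 / 984.6968 = 4.48302 years.
Modified duration = D_Mac / (1 + y) = 4.48302 / 1.0705 = 4.18779 years.

4.188 years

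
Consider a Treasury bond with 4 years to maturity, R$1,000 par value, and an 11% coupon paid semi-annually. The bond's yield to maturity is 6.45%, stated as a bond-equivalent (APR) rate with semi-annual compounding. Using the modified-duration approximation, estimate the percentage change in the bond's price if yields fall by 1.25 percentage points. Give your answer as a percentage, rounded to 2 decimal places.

Periodic yield y = 0.03225. Modified duration first:
  t   CF        PV=CF/(1+0.03225)^t    t·PV
  1        55.00        53.2817        53.2817
  2        55.00        51.6170       103.2340
  3        55.00        50.0044       150.0131
  4        55.00        48.4421       193.7685
  5        55.00        46.9287       234.6433
  6        55.00        45.4625       272.7750
  7        55.00        44.0421       308.2950
  8     1,055.00       818.4145     6,547.3162
  Σ                  1,158.1930     7,863.3268
P = 1,158.1930; D_Mac = 6.78931 half-year periods = 3.39465 yrs; D_mod = 3.39465/(1+0.03225) = 3.28860 yrs.
ΔP/P ≈ -D_mod · Δy = -3.28860 × (-0.0125) = +0.041107 = +4.1107%.

+4.11%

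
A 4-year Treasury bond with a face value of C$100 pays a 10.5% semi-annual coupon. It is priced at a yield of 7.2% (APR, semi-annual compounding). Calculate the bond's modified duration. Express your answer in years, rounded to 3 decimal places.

Periodic yield y = 0.036. First find Macaulay duration:
  t   CF        PV=CF/(1+0.036)^t    t·PV
  1         5.25         5.0676         5.0676
  2         5.25         4.8915         9.7829
  3         5.25         4.7215        14.1645
  4         5.25         4.5574        18.2297
  5         5.25         4.3991        21.9953
  6         5.25         4.2462        25.4772
  7         5.25         4.0987        28.6906
  8       105.25        79.3129       634.5035
  Σ                    111.2948       757.9114
P = 111.2948; Macaulay duration = 757.9114 / 111.2948 = 6.80994 half-year periods = 3.40497 years.
Modified duration = D_Mac / (1 + y) = 3.40497 / 1.036 = 3.28665 years.

3.287 years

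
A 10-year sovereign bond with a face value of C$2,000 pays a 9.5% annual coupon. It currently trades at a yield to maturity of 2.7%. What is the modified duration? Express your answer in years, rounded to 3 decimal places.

7.357 years

Periodic yield y = 0.027. First find Macaulay duration:
  t   CF        PV=CF/(1+0.027)^t    t·PV
  1       190.00       185.0049       185.0049
  2       190.00       180.1411       360.2821
  3       190.00       175.4051       526.2154
  4       190.00       170.7937       683.1748
  5       190.00       166.3035       831.5175
  6       190.00       161.9314       971.5881
  7       190.00       157.6741     1,103.7190
  8       190.00       153.5289     1,228.2310
  9       190.00       149.4926     1,345.4331
  10    2,190.00     1,677.7980    16,777.9803
  Σ                  3,178.0732    24,013.1461
P = 3,178.0732; Macaulay duration = 24,013.1461 / 3,178.0732 = 7.55588 years.
Modified duration = D_Mac / (1 + y) = 7.55588 / 1.027 = 7.35724 years.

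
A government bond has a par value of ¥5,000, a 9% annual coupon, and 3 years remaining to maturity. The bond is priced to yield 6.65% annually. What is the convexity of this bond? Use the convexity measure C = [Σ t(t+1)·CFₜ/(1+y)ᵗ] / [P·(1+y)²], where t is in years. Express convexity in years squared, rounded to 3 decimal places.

9.459

With y = 0.0665:
  t   CF        PV=CF/(1+0.0665)^t    t·PV        t(t+1)·PV
  1       450.00       421.9409       421.9409         843.8819
  2       450.00       395.6314       791.2629       2,373.7886
  3     5,450.00     4,492.7673    13,478.3018      53,913.2073
  Σ                  5,310.3396    14,691.5056      57,130.8778
P = 5,310.3396.
Convexity = Σ t(t+1)·PV / [P·(1+y)²] = 57,130.8778 / (5,310.3396 × 1.137422) = 9.45860.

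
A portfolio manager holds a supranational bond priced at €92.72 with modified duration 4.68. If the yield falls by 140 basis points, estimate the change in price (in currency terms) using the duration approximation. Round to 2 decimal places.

+€6.08

Duration approximation: ΔP/P ≈ -D_mod · Δy = -4.68 × (-0.014) = +0.065520.
ΔP ≈ 92.72 × (+0.065520) = +6.0750144.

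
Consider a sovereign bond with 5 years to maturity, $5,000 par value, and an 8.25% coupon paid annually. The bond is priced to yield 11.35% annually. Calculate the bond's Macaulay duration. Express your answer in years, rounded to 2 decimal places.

4.25 years

Periodic yield y = 0.1135. Discount each cash flow and weight by its year:
  t   CF        PV=CF/(1+0.1135)^t    t·PV
  1       412.50       370.4535       370.4535
  2       412.50       332.6929       665.3858
  3       412.50       298.7812       896.3436
  4       412.50       268.3262     1,073.3048
  5     5,412.50     3,161.8903    15,809.4517
  Σ                  4,432.1441    18,814.9394
Price P = Σ PV = 4,432.1441.
Macaulay duration = Σ(t·PV) / P = 18,814.9394 / 4,432.1441 = 4.24511 years.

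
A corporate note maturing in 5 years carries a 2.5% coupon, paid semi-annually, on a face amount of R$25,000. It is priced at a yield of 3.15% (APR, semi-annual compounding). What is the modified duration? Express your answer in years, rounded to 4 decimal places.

Periodic yield y = 0.01575. First find Macaulay duration:
  t   CF        PV=CF/(1+0.01575)^t    t·PV
  1       312.50       307.6544       307.6544
  2       312.50       302.8840       605.7680
  3       312.50       298.1876       894.5627
  4       312.50       293.5639     1,174.2557
  5       312.50       289.0120     1,445.0600
  6       312.50       284.5306     1,707.1838
  7       312.50       280.1188     1,960.8314
  8       312.50       275.7753     2,206.2024
  9       312.50       271.4992     2,443.4927
  10   25,312.50    21,650.4402   216,504.4018
  Σ                 24,253.6660   229,249.4131
P = 24,253.6660; Macaulay duration = 229,249.4131 / 24,253.6660 = 9.45216 half-year periods = 4.72608 years.
Modified duration = D_Mac / (1 + y) = 4.72608 / 1.01575 = 4.65280 years.

4.6528 years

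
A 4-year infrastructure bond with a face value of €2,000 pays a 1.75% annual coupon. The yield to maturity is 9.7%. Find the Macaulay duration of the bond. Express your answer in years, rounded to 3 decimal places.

3.879 years

Periodic yield y = 0.097. Discount each cash flow and weight by its year:
  t   CF        PV=CF/(1+0.097)^t    t·PV
  1        35.00        31.9052        31.9052
  2        35.00        29.0840        58.1681
  3        35.00        26.5123        79.5370
  4     2,035.00     1,405.1992     5,620.7969
  Σ                  1,492.7008     5,790.4072
Price P = Σ PV = 1,492.7008.
Macaulay duration = Σ(t·PV) / P = 5,790.4072 / 1,492.7008 = 3.87915 years.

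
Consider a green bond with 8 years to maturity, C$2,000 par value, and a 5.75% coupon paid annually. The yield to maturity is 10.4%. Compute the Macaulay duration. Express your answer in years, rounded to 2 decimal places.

6.39 years

Periodic yield y = 0.104. Discount each cash flow and weight by its year:
  t   CF        PV=CF/(1+0.104)^t    t·PV
  1       115.00       104.1667       104.1667
  2       115.00        94.3539       188.7077
  3       115.00        85.4655       256.3964
  4       115.00        77.4144       309.6575
  5       115.00        70.1217       350.6085
  6       115.00        63.5160       381.0962
  7       115.00        57.5326       402.7285
  8     2,115.00       958.4242     7,667.3938
  Σ                  1,510.9950     9,660.7553
Price P = Σ PV = 1,510.9950.
Macaulay duration = Σ(t·PV) / P = 9,660.7553 / 1,510.9950 = 6.39364 years.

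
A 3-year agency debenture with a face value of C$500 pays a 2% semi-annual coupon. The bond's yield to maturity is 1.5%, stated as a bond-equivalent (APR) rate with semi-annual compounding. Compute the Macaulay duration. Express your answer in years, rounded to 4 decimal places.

Periodic yield y = 0.0075. Discount each cash flow and weight by its period:
  t   CF        PV=CF/(1+0.0075)^t    t·PV
  1         5.00         4.9628         4.9628
  2         5.00         4.9258         9.8517
  3         5.00         4.8892        14.6675
  4         5.00         4.8528        19.4111
  5         5.00         4.8166        24.0832
  6       505.00       482.8598     2,897.1588
  Σ                    507.3070     2,970.1351
Price P = Σ PV = 507.3070.
Macaulay duration = Σ(t·PV) / P = 2,970.1351 / 507.3070 = 5.85471 half-year periods.
In years: 5.85471 / 2 = 2.92735 years.

2.9274 years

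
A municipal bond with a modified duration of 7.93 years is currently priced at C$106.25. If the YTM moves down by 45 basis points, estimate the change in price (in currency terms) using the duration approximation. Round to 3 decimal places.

+C$3.792

Duration approximation: ΔP/P ≈ -D_mod · Δy = -7.93 × (-0.0045) = +0.035685.
ΔP ≈ 106.25 × (+0.035685) = +3.79153125.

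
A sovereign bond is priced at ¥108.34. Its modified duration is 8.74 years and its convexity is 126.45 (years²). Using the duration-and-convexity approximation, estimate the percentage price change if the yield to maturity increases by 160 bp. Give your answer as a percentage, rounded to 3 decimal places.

-12.365%

Duration effect: -D_mod·Δy = -8.74 × (+0.016) = -0.139840
Convexity effect: ½·C·(Δy)² = 0.5 × 126.45 × (0.016)² = +0.0161856
ΔP/P ≈ -0.139840 + 0.0161856 = -0.1236544
= -12.36544%.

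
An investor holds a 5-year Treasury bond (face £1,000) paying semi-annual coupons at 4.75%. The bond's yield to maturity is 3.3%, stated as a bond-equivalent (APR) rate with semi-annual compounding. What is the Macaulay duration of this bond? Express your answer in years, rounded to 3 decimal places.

4.528 years

Periodic yield y = 0.0165. Discount each cash flow and weight by its period:
  t   CF        PV=CF/(1+0.0165)^t    t·PV
  1        23.75        23.3645        23.3645
  2        23.75        22.9852        45.9705
  3        23.75        22.6121        67.8364
  4        23.75        22.2451        88.9803
  5        23.75        21.8840       109.4200
  6        23.75        21.5288       129.1726
  7        23.75        21.1793       148.2552
  8        23.75        20.8355       166.6842
  9        23.75        20.4973       184.4759
  10    1,023.75       869.2007     8,692.0074
  Σ                  1,066.3326     9,656.1670
Price P = Σ PV = 1,066.3326.
Macaulay duration = Σ(t·PV) / P = 9,656.1670 / 1,066.3326 = 9.05549 half-year periods.
In years: 9.05549 / 2 = 4.52775 years.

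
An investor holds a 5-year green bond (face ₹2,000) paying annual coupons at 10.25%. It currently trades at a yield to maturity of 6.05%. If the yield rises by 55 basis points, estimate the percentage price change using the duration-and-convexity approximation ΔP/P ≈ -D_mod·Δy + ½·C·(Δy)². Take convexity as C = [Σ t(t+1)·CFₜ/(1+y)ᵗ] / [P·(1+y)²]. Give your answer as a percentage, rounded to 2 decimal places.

-2.16%

With y = 0.0605:
  t   CF        PV=CF/(1+0.0605)^t    t·PV        t(t+1)·PV
  1       205.00       193.3050       193.3050         386.6101
  2       205.00       182.2773       364.5545       1,093.6636
  3       205.00       171.8786       515.6358       2,062.5434
  4       205.00       162.0732       648.2927       3,241.4637
  5     2,205.00     1,643.8237     8,219.1183      49,314.7101
  Σ                  2,353.3578     9,940.9065      56,098.9909
P = 2,353.3578; D_Mac = 4.22414 yrs; D_mod = 3.98316 yrs; C = 21.19560.
Duration effect: -3.98316 × (+0.0055) = -0.021907
Convexity effect: 0.5 × 21.19560 × (0.0055)² = +0.0003206
ΔP/P ≈ -0.021907 + 0.0003206 = -0.021587 = -2.1587%.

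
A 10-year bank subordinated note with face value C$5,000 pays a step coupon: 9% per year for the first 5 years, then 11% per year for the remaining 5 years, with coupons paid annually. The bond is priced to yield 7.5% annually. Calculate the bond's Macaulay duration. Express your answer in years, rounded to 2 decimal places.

7.18 years

Periodic yield y = 0.075. Discount each cash flow and weight by its year:
  t   CF        PV=CF/(1+0.075)^t    t·PV
  1       450.00       418.6047       418.6047
  2       450.00       389.3997       778.7994
  3       450.00       362.2323     1,086.6968
  4       450.00       336.9602     1,347.8410
  5       450.00       313.4514     1,567.2569
  6       550.00       356.3788     2,138.2730
  7       550.00       331.5152     2,320.6064
  8       550.00       308.3862     2,467.0898
  9       550.00       286.8709     2,581.8382
  10    5,550.00     2,692.8263    26,928.2630
  Σ                  5,796.6257    41,635.2691
Price P = Σ PV = 5,796.6257.
Macaulay duration = Σ(t·PV) / P = 41,635.2691 / 5,796.6257 = 7.18267 years.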